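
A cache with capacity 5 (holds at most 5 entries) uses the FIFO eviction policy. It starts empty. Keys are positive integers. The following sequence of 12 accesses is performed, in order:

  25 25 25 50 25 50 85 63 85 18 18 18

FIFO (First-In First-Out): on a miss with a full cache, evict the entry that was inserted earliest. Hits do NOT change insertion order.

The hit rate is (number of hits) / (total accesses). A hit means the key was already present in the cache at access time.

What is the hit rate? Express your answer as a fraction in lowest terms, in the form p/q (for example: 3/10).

FIFO simulation (capacity=5):
  1. access 25: MISS. Cache (old->new): [25]
  2. access 25: HIT. Cache (old->new): [25]
  3. access 25: HIT. Cache (old->new): [25]
  4. access 50: MISS. Cache (old->new): [25 50]
  5. access 25: HIT. Cache (old->new): [25 50]
  6. access 50: HIT. Cache (old->new): [25 50]
  7. access 85: MISS. Cache (old->new): [25 50 85]
  8. access 63: MISS. Cache (old->new): [25 50 85 63]
  9. access 85: HIT. Cache (old->new): [25 50 85 63]
  10. access 18: MISS. Cache (old->new): [25 50 85 63 18]
  11. access 18: HIT. Cache (old->new): [25 50 85 63 18]
  12. access 18: HIT. Cache (old->new): [25 50 85 63 18]
Total: 7 hits, 5 misses, 0 evictions

Hit rate = 7/12

Answer: 7/12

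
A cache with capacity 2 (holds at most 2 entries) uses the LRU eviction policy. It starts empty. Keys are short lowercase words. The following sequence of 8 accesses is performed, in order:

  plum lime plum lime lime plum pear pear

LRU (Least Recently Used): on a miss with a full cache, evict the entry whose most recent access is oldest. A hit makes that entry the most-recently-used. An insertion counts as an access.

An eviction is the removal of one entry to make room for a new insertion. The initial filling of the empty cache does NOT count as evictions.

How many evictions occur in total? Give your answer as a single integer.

LRU simulation (capacity=2):
  1. access plum: MISS. Cache (LRU->MRU): [plum]
  2. access lime: MISS. Cache (LRU->MRU): [plum lime]
  3. access plum: HIT. Cache (LRU->MRU): [lime plum]
  4. access lime: HIT. Cache (LRU->MRU): [plum lime]
  5. access lime: HIT. Cache (LRU->MRU): [plum lime]
  6. access plum: HIT. Cache (LRU->MRU): [lime plum]
  7. access pear: MISS, evict lime. Cache (LRU->MRU): [plum pear]
  8. access pear: HIT. Cache (LRU->MRU): [plum pear]
Total: 5 hits, 3 misses, 1 evictions

Answer: 1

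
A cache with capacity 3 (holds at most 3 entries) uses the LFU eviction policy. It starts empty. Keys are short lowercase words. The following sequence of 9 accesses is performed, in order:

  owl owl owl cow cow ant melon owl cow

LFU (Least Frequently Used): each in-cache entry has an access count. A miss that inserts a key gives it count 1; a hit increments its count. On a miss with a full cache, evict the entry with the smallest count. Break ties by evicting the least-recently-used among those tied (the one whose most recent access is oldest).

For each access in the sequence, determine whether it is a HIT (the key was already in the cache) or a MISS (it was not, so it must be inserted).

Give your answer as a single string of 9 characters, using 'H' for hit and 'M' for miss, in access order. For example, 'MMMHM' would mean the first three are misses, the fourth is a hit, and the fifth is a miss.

Answer: MHHMHMMHH

Derivation:
LFU simulation (capacity=3):
  1. access owl: MISS. Cache: [owl(c=1)]
  2. access owl: HIT, count now 2. Cache: [owl(c=2)]
  3. access owl: HIT, count now 3. Cache: [owl(c=3)]
  4. access cow: MISS. Cache: [cow(c=1) owl(c=3)]
  5. access cow: HIT, count now 2. Cache: [cow(c=2) owl(c=3)]
  6. access ant: MISS. Cache: [ant(c=1) cow(c=2) owl(c=3)]
  7. access melon: MISS, evict ant(c=1). Cache: [melon(c=1) cow(c=2) owl(c=3)]
  8. access owl: HIT, count now 4. Cache: [melon(c=1) cow(c=2) owl(c=4)]
  9. access cow: HIT, count now 3. Cache: [melon(c=1) cow(c=3) owl(c=4)]
Total: 5 hits, 4 misses, 1 evictions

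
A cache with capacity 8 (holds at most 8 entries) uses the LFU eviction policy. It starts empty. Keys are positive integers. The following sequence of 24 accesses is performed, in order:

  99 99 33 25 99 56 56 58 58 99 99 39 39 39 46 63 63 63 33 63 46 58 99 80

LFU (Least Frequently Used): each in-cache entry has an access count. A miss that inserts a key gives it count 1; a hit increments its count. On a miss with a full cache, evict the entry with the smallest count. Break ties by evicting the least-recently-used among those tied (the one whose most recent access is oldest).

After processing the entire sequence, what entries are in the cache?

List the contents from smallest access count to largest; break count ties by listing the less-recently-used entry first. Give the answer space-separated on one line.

Answer: 80 56 33 46 39 58 63 99

Derivation:
LFU simulation (capacity=8):
  1. access 99: MISS. Cache: [99(c=1)]
  2. access 99: HIT, count now 2. Cache: [99(c=2)]
  3. access 33: MISS. Cache: [33(c=1) 99(c=2)]
  4. access 25: MISS. Cache: [33(c=1) 25(c=1) 99(c=2)]
  5. access 99: HIT, count now 3. Cache: [33(c=1) 25(c=1) 99(c=3)]
  6. access 56: MISS. Cache: [33(c=1) 25(c=1) 56(c=1) 99(c=3)]
  7. access 56: HIT, count now 2. Cache: [33(c=1) 25(c=1) 56(c=2) 99(c=3)]
  8. access 58: MISS. Cache: [33(c=1) 25(c=1) 58(c=1) 56(c=2) 99(c=3)]
  9. access 58: HIT, count now 2. Cache: [33(c=1) 25(c=1) 56(c=2) 58(c=2) 99(c=3)]
  10. access 99: HIT, count now 4. Cache: [33(c=1) 25(c=1) 56(c=2) 58(c=2) 99(c=4)]
  11. access 99: HIT, count now 5. Cache: [33(c=1) 25(c=1) 56(c=2) 58(c=2) 99(c=5)]
  12. access 39: MISS. Cache: [33(c=1) 25(c=1) 39(c=1) 56(c=2) 58(c=2) 99(c=5)]
  13. access 39: HIT, count now 2. Cache: [33(c=1) 25(c=1) 56(c=2) 58(c=2) 39(c=2) 99(c=5)]
  14. access 39: HIT, count now 3. Cache: [33(c=1) 25(c=1) 56(c=2) 58(c=2) 39(c=3) 99(c=5)]
  15. access 46: MISS. Cache: [33(c=1) 25(c=1) 46(c=1) 56(c=2) 58(c=2) 39(c=3) 99(c=5)]
  16. access 63: MISS. Cache: [33(c=1) 25(c=1) 46(c=1) 63(c=1) 56(c=2) 58(c=2) 39(c=3) 99(c=5)]
  17. access 63: HIT, count now 2. Cache: [33(c=1) 25(c=1) 46(c=1) 56(c=2) 58(c=2) 63(c=2) 39(c=3) 99(c=5)]
  18. access 63: HIT, count now 3. Cache: [33(c=1) 25(c=1) 46(c=1) 56(c=2) 58(c=2) 39(c=3) 63(c=3) 99(c=5)]
  19. access 33: HIT, count now 2. Cache: [25(c=1) 46(c=1) 56(c=2) 58(c=2) 33(c=2) 39(c=3) 63(c=3) 99(c=5)]
  20. access 63: HIT, count now 4. Cache: [25(c=1) 46(c=1) 56(c=2) 58(c=2) 33(c=2) 39(c=3) 63(c=4) 99(c=5)]
  21. access 46: HIT, count now 2. Cache: [25(c=1) 56(c=2) 58(c=2) 33(c=2) 46(c=2) 39(c=3) 63(c=4) 99(c=5)]
  22. access 58: HIT, count now 3. Cache: [25(c=1) 56(c=2) 33(c=2) 46(c=2) 39(c=3) 58(c=3) 63(c=4) 99(c=5)]
  23. access 99: HIT, count now 6. Cache: [25(c=1) 56(c=2) 33(c=2) 46(c=2) 39(c=3) 58(c=3) 63(c=4) 99(c=6)]
  24. access 80: MISS, evict 25(c=1). Cache: [80(c=1) 56(c=2) 33(c=2) 46(c=2) 39(c=3) 58(c=3) 63(c=4) 99(c=6)]
Total: 15 hits, 9 misses, 1 evictions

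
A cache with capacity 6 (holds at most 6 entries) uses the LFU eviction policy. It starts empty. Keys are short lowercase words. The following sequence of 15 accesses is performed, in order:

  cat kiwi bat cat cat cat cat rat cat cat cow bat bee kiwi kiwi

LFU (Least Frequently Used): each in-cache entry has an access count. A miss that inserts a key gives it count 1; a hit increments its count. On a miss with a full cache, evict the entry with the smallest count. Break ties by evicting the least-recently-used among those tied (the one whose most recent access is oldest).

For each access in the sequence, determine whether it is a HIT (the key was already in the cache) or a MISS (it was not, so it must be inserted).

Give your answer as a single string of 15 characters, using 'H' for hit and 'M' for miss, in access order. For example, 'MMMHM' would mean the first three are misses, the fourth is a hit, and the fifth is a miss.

LFU simulation (capacity=6):
  1. access cat: MISS. Cache: [cat(c=1)]
  2. access kiwi: MISS. Cache: [cat(c=1) kiwi(c=1)]
  3. access bat: MISS. Cache: [cat(c=1) kiwi(c=1) bat(c=1)]
  4. access cat: HIT, count now 2. Cache: [kiwi(c=1) bat(c=1) cat(c=2)]
  5. access cat: HIT, count now 3. Cache: [kiwi(c=1) bat(c=1) cat(c=3)]
  6. access cat: HIT, count now 4. Cache: [kiwi(c=1) bat(c=1) cat(c=4)]
  7. access cat: HIT, count now 5. Cache: [kiwi(c=1) bat(c=1) cat(c=5)]
  8. access rat: MISS. Cache: [kiwi(c=1) bat(c=1) rat(c=1) cat(c=5)]
  9. access cat: HIT, count now 6. Cache: [kiwi(c=1) bat(c=1) rat(c=1) cat(c=6)]
  10. access cat: HIT, count now 7. Cache: [kiwi(c=1) bat(c=1) rat(c=1) cat(c=7)]
  11. access cow: MISS. Cache: [kiwi(c=1) bat(c=1) rat(c=1) cow(c=1) cat(c=7)]
  12. access bat: HIT, count now 2. Cache: [kiwi(c=1) rat(c=1) cow(c=1) bat(c=2) cat(c=7)]
  13. access bee: MISS. Cache: [kiwi(c=1) rat(c=1) cow(c=1) bee(c=1) bat(c=2) cat(c=7)]
  14. access kiwi: HIT, count now 2. Cache: [rat(c=1) cow(c=1) bee(c=1) bat(c=2) kiwi(c=2) cat(c=7)]
  15. access kiwi: HIT, count now 3. Cache: [rat(c=1) cow(c=1) bee(c=1) bat(c=2) kiwi(c=3) cat(c=7)]
Total: 9 hits, 6 misses, 0 evictions

Answer: MMMHHHHMHHMHMHH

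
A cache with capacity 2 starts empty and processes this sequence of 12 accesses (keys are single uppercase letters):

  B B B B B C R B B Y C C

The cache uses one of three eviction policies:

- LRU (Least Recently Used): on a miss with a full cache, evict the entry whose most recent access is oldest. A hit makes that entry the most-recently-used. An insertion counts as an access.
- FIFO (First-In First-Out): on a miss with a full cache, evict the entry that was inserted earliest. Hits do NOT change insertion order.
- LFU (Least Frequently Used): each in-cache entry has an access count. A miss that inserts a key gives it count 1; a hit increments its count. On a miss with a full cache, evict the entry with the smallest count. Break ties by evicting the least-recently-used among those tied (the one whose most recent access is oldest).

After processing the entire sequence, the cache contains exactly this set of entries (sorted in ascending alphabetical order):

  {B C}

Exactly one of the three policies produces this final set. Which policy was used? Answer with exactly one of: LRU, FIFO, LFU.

Simulating under each policy and comparing final sets:
  LRU: final set = {C Y} -> differs
  FIFO: final set = {C Y} -> differs
  LFU: final set = {B C} -> MATCHES target
Only LFU produces the target set.

Answer: LFU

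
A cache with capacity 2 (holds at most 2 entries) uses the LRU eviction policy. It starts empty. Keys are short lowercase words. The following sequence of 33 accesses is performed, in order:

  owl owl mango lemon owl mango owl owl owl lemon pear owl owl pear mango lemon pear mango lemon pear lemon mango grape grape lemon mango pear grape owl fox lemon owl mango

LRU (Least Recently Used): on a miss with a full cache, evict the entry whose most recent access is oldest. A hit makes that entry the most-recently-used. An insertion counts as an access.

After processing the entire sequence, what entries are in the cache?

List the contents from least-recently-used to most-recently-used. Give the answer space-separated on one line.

LRU simulation (capacity=2):
  1. access owl: MISS. Cache (LRU->MRU): [owl]
  2. access owl: HIT. Cache (LRU->MRU): [owl]
  3. access mango: MISS. Cache (LRU->MRU): [owl mango]
  4. access lemon: MISS, evict owl. Cache (LRU->MRU): [mango lemon]
  5. access owl: MISS, evict mango. Cache (LRU->MRU): [lemon owl]
  6. access mango: MISS, evict lemon. Cache (LRU->MRU): [owl mango]
  7. access owl: HIT. Cache (LRU->MRU): [mango owl]
  8. access owl: HIT. Cache (LRU->MRU): [mango owl]
  9. access owl: HIT. Cache (LRU->MRU): [mango owl]
  10. access lemon: MISS, evict mango. Cache (LRU->MRU): [owl lemon]
  11. access pear: MISS, evict owl. Cache (LRU->MRU): [lemon pear]
  12. access owl: MISS, evict lemon. Cache (LRU->MRU): [pear owl]
  13. access owl: HIT. Cache (LRU->MRU): [pear owl]
  14. access pear: HIT. Cache (LRU->MRU): [owl pear]
  15. access mango: MISS, evict owl. Cache (LRU->MRU): [pear mango]
  16. access lemon: MISS, evict pear. Cache (LRU->MRU): [mango lemon]
  17. access pear: MISS, evict mango. Cache (LRU->MRU): [lemon pear]
  18. access mango: MISS, evict lemon. Cache (LRU->MRU): [pear mango]
  19. access lemon: MISS, evict pear. Cache (LRU->MRU): [mango lemon]
  20. access pear: MISS, evict mango. Cache (LRU->MRU): [lemon pear]
  21. access lemon: HIT. Cache (LRU->MRU): [pear lemon]
  22. access mango: MISS, evict pear. Cache (LRU->MRU): [lemon mango]
  23. access grape: MISS, evict lemon. Cache (LRU->MRU): [mango grape]
  24. access grape: HIT. Cache (LRU->MRU): [mango grape]
  25. access lemon: MISS, evict mango. Cache (LRU->MRU): [grape lemon]
  26. access mango: MISS, evict grape. Cache (LRU->MRU): [lemon mango]
  27. access pear: MISS, evict lemon. Cache (LRU->MRU): [mango pear]
  28. access grape: MISS, evict mango. Cache (LRU->MRU): [pear grape]
  29. access owl: MISS, evict pear. Cache (LRU->MRU): [grape owl]
  30. access fox: MISS, evict grape. Cache (LRU->MRU): [owl fox]
  31. access lemon: MISS, evict owl. Cache (LRU->MRU): [fox lemon]
  32. access owl: MISS, evict fox. Cache (LRU->MRU): [lemon owl]
  33. access mango: MISS, evict lemon. Cache (LRU->MRU): [owl mango]
Total: 8 hits, 25 misses, 23 evictions

Answer: owl mango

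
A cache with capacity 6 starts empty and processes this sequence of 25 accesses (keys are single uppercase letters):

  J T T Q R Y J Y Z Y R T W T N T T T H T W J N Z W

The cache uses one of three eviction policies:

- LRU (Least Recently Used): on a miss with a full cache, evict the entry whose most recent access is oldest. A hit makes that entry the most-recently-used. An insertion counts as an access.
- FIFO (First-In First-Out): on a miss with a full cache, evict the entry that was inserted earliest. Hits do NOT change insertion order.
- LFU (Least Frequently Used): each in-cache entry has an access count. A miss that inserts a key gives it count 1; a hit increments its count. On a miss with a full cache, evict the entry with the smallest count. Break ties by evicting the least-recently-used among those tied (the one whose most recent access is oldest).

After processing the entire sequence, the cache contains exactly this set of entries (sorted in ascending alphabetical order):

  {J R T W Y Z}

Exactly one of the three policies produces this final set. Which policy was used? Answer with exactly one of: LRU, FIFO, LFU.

Answer: LFU

Derivation:
Simulating under each policy and comparing final sets:
  LRU: final set = {H J N T W Z} -> differs
  FIFO: final set = {H J N T W Z} -> differs
  LFU: final set = {J R T W Y Z} -> MATCHES target
Only LFU produces the target set.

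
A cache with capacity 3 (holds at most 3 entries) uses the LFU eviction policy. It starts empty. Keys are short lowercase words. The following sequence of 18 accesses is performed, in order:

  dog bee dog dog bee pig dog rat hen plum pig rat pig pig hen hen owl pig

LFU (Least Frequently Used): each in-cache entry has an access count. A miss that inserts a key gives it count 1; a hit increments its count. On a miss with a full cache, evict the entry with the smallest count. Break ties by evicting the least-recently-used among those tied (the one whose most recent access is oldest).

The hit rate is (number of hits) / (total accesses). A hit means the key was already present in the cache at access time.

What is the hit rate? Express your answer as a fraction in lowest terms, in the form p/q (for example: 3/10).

Answer: 1/3

Derivation:
LFU simulation (capacity=3):
  1. access dog: MISS. Cache: [dog(c=1)]
  2. access bee: MISS. Cache: [dog(c=1) bee(c=1)]
  3. access dog: HIT, count now 2. Cache: [bee(c=1) dog(c=2)]
  4. access dog: HIT, count now 3. Cache: [bee(c=1) dog(c=3)]
  5. access bee: HIT, count now 2. Cache: [bee(c=2) dog(c=3)]
  6. access pig: MISS. Cache: [pig(c=1) bee(c=2) dog(c=3)]
  7. access dog: HIT, count now 4. Cache: [pig(c=1) bee(c=2) dog(c=4)]
  8. access rat: MISS, evict pig(c=1). Cache: [rat(c=1) bee(c=2) dog(c=4)]
  9. access hen: MISS, evict rat(c=1). Cache: [hen(c=1) bee(c=2) dog(c=4)]
  10. access plum: MISS, evict hen(c=1). Cache: [plum(c=1) bee(c=2) dog(c=4)]
  11. access pig: MISS, evict plum(c=1). Cache: [pig(c=1) bee(c=2) dog(c=4)]
  12. access rat: MISS, evict pig(c=1). Cache: [rat(c=1) bee(c=2) dog(c=4)]
  13. access pig: MISS, evict rat(c=1). Cache: [pig(c=1) bee(c=2) dog(c=4)]
  14. access pig: HIT, count now 2. Cache: [bee(c=2) pig(c=2) dog(c=4)]
  15. access hen: MISS, evict bee(c=2). Cache: [hen(c=1) pig(c=2) dog(c=4)]
  16. access hen: HIT, count now 2. Cache: [pig(c=2) hen(c=2) dog(c=4)]
  17. access owl: MISS, evict pig(c=2). Cache: [owl(c=1) hen(c=2) dog(c=4)]
  18. access pig: MISS, evict owl(c=1). Cache: [pig(c=1) hen(c=2) dog(c=4)]
Total: 6 hits, 12 misses, 9 evictions

Hit rate = 6/18 = 1/3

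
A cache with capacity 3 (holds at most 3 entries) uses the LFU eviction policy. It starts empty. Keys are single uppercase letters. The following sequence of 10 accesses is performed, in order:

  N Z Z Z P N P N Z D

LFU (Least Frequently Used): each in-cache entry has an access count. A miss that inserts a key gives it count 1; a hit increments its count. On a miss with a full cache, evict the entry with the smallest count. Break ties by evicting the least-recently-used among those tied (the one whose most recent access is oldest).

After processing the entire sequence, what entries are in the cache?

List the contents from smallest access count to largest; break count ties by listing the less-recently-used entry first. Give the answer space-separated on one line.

Answer: D N Z

Derivation:
LFU simulation (capacity=3):
  1. access N: MISS. Cache: [N(c=1)]
  2. access Z: MISS. Cache: [N(c=1) Z(c=1)]
  3. access Z: HIT, count now 2. Cache: [N(c=1) Z(c=2)]
  4. access Z: HIT, count now 3. Cache: [N(c=1) Z(c=3)]
  5. access P: MISS. Cache: [N(c=1) P(c=1) Z(c=3)]
  6. access N: HIT, count now 2. Cache: [P(c=1) N(c=2) Z(c=3)]
  7. access P: HIT, count now 2. Cache: [N(c=2) P(c=2) Z(c=3)]
  8. access N: HIT, count now 3. Cache: [P(c=2) Z(c=3) N(c=3)]
  9. access Z: HIT, count now 4. Cache: [P(c=2) N(c=3) Z(c=4)]
  10. access D: MISS, evict P(c=2). Cache: [D(c=1) N(c=3) Z(c=4)]
Total: 6 hits, 4 misses, 1 evictions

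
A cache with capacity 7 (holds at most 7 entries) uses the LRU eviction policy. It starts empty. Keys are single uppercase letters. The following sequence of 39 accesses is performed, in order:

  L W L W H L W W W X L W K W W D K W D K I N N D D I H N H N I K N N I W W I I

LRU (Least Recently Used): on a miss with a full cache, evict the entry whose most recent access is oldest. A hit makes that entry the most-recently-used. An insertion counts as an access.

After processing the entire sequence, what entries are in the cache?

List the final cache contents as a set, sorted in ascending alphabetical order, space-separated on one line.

Answer: D H I K L N W

Derivation:
LRU simulation (capacity=7):
  1. access L: MISS. Cache (LRU->MRU): [L]
  2. access W: MISS. Cache (LRU->MRU): [L W]
  3. access L: HIT. Cache (LRU->MRU): [W L]
  4. access W: HIT. Cache (LRU->MRU): [L W]
  5. access H: MISS. Cache (LRU->MRU): [L W H]
  6. access L: HIT. Cache (LRU->MRU): [W H L]
  7. access W: HIT. Cache (LRU->MRU): [H L W]
  8. access W: HIT. Cache (LRU->MRU): [H L W]
  9. access W: HIT. Cache (LRU->MRU): [H L W]
  10. access X: MISS. Cache (LRU->MRU): [H L W X]
  11. access L: HIT. Cache (LRU->MRU): [H W X L]
  12. access W: HIT. Cache (LRU->MRU): [H X L W]
  13. access K: MISS. Cache (LRU->MRU): [H X L W K]
  14. access W: HIT. Cache (LRU->MRU): [H X L K W]
  15. access W: HIT. Cache (LRU->MRU): [H X L K W]
  16. access D: MISS. Cache (LRU->MRU): [H X L K W D]
  17. access K: HIT. Cache (LRU->MRU): [H X L W D K]
  18. access W: HIT. Cache (LRU->MRU): [H X L D K W]
  19. access D: HIT. Cache (LRU->MRU): [H X L K W D]
  20. access K: HIT. Cache (LRU->MRU): [H X L W D K]
  21. access I: MISS. Cache (LRU->MRU): [H X L W D K I]
  22. access N: MISS, evict H. Cache (LRU->MRU): [X L W D K I N]
  23. access N: HIT. Cache (LRU->MRU): [X L W D K I N]
  24. access D: HIT. Cache (LRU->MRU): [X L W K I N D]
  25. access D: HIT. Cache (LRU->MRU): [X L W K I N D]
  26. access I: HIT. Cache (LRU->MRU): [X L W K N D I]
  27. access H: MISS, evict X. Cache (LRU->MRU): [L W K N D I H]
  28. access N: HIT. Cache (LRU->MRU): [L W K D I H N]
  29. access H: HIT. Cache (LRU->MRU): [L W K D I N H]
  30. access N: HIT. Cache (LRU->MRU): [L W K D I H N]
  31. access I: HIT. Cache (LRU->MRU): [L W K D H N I]
  32. access K: HIT. Cache (LRU->MRU): [L W D H N I K]
  33. access N: HIT. Cache (LRU->MRU): [L W D H I K N]
  34. access N: HIT. Cache (LRU->MRU): [L W D H I K N]
  35. access I: HIT. Cache (LRU->MRU): [L W D H K N I]
  36. access W: HIT. Cache (LRU->MRU): [L D H K N I W]
  37. access W: HIT. Cache (LRU->MRU): [L D H K N I W]
  38. access I: HIT. Cache (LRU->MRU): [L D H K N W I]
  39. access I: HIT. Cache (LRU->MRU): [L D H K N W I]
Total: 30 hits, 9 misses, 2 evictions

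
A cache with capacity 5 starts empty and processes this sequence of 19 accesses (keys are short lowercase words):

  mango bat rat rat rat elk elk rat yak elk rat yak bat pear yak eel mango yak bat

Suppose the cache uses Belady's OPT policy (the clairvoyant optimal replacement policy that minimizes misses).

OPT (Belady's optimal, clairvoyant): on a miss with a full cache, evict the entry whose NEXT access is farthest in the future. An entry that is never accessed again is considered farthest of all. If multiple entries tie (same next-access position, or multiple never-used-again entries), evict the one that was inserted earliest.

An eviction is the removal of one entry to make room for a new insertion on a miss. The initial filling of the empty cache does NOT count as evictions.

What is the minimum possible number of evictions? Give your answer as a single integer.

OPT (Belady) simulation (capacity=5):
  1. access mango: MISS. Cache: [mango]
  2. access bat: MISS. Cache: [mango bat]
  3. access rat: MISS. Cache: [mango bat rat]
  4. access rat: HIT. Next use of rat: step 5. Cache: [mango bat rat]
  5. access rat: HIT. Next use of rat: step 8. Cache: [mango bat rat]
  6. access elk: MISS. Cache: [mango bat rat elk]
  7. access elk: HIT. Next use of elk: step 10. Cache: [mango bat rat elk]
  8. access rat: HIT. Next use of rat: step 11. Cache: [mango bat rat elk]
  9. access yak: MISS. Cache: [mango bat rat elk yak]
  10. access elk: HIT. Next use of elk: never. Cache: [mango bat rat elk yak]
  11. access rat: HIT. Next use of rat: never. Cache: [mango bat rat elk yak]
  12. access yak: HIT. Next use of yak: step 15. Cache: [mango bat rat elk yak]
  13. access bat: HIT. Next use of bat: step 19. Cache: [mango bat rat elk yak]
  14. access pear: MISS, evict rat (next use: never). Cache: [mango bat elk yak pear]
  15. access yak: HIT. Next use of yak: step 18. Cache: [mango bat elk yak pear]
  16. access eel: MISS, evict elk (next use: never). Cache: [mango bat yak pear eel]
  17. access mango: HIT. Next use of mango: never. Cache: [mango bat yak pear eel]
  18. access yak: HIT. Next use of yak: never. Cache: [mango bat yak pear eel]
  19. access bat: HIT. Next use of bat: never. Cache: [mango bat yak pear eel]
Total: 12 hits, 7 misses, 2 evictions

Answer: 2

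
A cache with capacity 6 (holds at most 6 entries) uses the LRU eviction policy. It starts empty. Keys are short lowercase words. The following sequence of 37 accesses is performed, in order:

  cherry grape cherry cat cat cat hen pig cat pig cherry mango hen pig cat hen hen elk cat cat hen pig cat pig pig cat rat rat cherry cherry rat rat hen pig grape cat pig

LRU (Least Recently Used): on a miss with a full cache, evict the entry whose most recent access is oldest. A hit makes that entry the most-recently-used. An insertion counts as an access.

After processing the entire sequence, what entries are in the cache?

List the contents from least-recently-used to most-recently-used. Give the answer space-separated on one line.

LRU simulation (capacity=6):
  1. access cherry: MISS. Cache (LRU->MRU): [cherry]
  2. access grape: MISS. Cache (LRU->MRU): [cherry grape]
  3. access cherry: HIT. Cache (LRU->MRU): [grape cherry]
  4. access cat: MISS. Cache (LRU->MRU): [grape cherry cat]
  5. access cat: HIT. Cache (LRU->MRU): [grape cherry cat]
  6. access cat: HIT. Cache (LRU->MRU): [grape cherry cat]
  7. access hen: MISS. Cache (LRU->MRU): [grape cherry cat hen]
  8. access pig: MISS. Cache (LRU->MRU): [grape cherry cat hen pig]
  9. access cat: HIT. Cache (LRU->MRU): [grape cherry hen pig cat]
  10. access pig: HIT. Cache (LRU->MRU): [grape cherry hen cat pig]
  11. access cherry: HIT. Cache (LRU->MRU): [grape hen cat pig cherry]
  12. access mango: MISS. Cache (LRU->MRU): [grape hen cat pig cherry mango]
  13. access hen: HIT. Cache (LRU->MRU): [grape cat pig cherry mango hen]
  14. access pig: HIT. Cache (LRU->MRU): [grape cat cherry mango hen pig]
  15. access cat: HIT. Cache (LRU->MRU): [grape cherry mango hen pig cat]
  16. access hen: HIT. Cache (LRU->MRU): [grape cherry mango pig cat hen]
  17. access hen: HIT. Cache (LRU->MRU): [grape cherry mango pig cat hen]
  18. access elk: MISS, evict grape. Cache (LRU->MRU): [cherry mango pig cat hen elk]
  19. access cat: HIT. Cache (LRU->MRU): [cherry mango pig hen elk cat]
  20. access cat: HIT. Cache (LRU->MRU): [cherry mango pig hen elk cat]
  21. access hen: HIT. Cache (LRU->MRU): [cherry mango pig elk cat hen]
  22. access pig: HIT. Cache (LRU->MRU): [cherry mango elk cat hen pig]
  23. access cat: HIT. Cache (LRU->MRU): [cherry mango elk hen pig cat]
  24. access pig: HIT. Cache (LRU->MRU): [cherry mango elk hen cat pig]
  25. access pig: HIT. Cache (LRU->MRU): [cherry mango elk hen cat pig]
  26. access cat: HIT. Cache (LRU->MRU): [cherry mango elk hen pig cat]
  27. access rat: MISS, evict cherry. Cache (LRU->MRU): [mango elk hen pig cat rat]
  28. access rat: HIT. Cache (LRU->MRU): [mango elk hen pig cat rat]
  29. access cherry: MISS, evict mango. Cache (LRU->MRU): [elk hen pig cat rat cherry]
  30. access cherry: HIT. Cache (LRU->MRU): [elk hen pig cat rat cherry]
  31. access rat: HIT. Cache (LRU->MRU): [elk hen pig cat cherry rat]
  32. access rat: HIT. Cache (LRU->MRU): [elk hen pig cat cherry rat]
  33. access hen: HIT. Cache (LRU->MRU): [elk pig cat cherry rat hen]
  34. access pig: HIT. Cache (LRU->MRU): [elk cat cherry rat hen pig]
  35. access grape: MISS, evict elk. Cache (LRU->MRU): [cat cherry rat hen pig grape]
  36. access cat: HIT. Cache (LRU->MRU): [cherry rat hen pig grape cat]
  37. access pig: HIT. Cache (LRU->MRU): [cherry rat hen grape cat pig]
Total: 27 hits, 10 misses, 4 evictions

Answer: cherry rat hen grape cat pig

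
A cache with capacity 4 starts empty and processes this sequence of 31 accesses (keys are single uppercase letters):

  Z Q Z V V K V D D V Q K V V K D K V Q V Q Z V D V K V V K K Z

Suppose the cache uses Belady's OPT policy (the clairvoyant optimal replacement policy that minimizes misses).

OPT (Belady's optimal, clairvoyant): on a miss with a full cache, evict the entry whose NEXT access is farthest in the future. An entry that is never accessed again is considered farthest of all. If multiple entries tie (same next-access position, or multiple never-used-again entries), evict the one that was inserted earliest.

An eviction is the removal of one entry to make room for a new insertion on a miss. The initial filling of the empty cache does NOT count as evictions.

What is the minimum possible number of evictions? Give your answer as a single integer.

OPT (Belady) simulation (capacity=4):
  1. access Z: MISS. Cache: [Z]
  2. access Q: MISS. Cache: [Z Q]
  3. access Z: HIT. Next use of Z: step 22. Cache: [Z Q]
  4. access V: MISS. Cache: [Z Q V]
  5. access V: HIT. Next use of V: step 7. Cache: [Z Q V]
  6. access K: MISS. Cache: [Z Q V K]
  7. access V: HIT. Next use of V: step 10. Cache: [Z Q V K]
  8. access D: MISS, evict Z (next use: step 22). Cache: [Q V K D]
  9. access D: HIT. Next use of D: step 16. Cache: [Q V K D]
  10. access V: HIT. Next use of V: step 13. Cache: [Q V K D]
  11. access Q: HIT. Next use of Q: step 19. Cache: [Q V K D]
  12. access K: HIT. Next use of K: step 15. Cache: [Q V K D]
  13. access V: HIT. Next use of V: step 14. Cache: [Q V K D]
  14. access V: HIT. Next use of V: step 18. Cache: [Q V K D]
  15. access K: HIT. Next use of K: step 17. Cache: [Q V K D]
  16. access D: HIT. Next use of D: step 24. Cache: [Q V K D]
  17. access K: HIT. Next use of K: step 26. Cache: [Q V K D]
  18. access V: HIT. Next use of V: step 20. Cache: [Q V K D]
  19. access Q: HIT. Next use of Q: step 21. Cache: [Q V K D]
  20. access V: HIT. Next use of V: step 23. Cache: [Q V K D]
  21. access Q: HIT. Next use of Q: never. Cache: [Q V K D]
  22. access Z: MISS, evict Q (next use: never). Cache: [V K D Z]
  23. access V: HIT. Next use of V: step 25. Cache: [V K D Z]
  24. access D: HIT. Next use of D: never. Cache: [V K D Z]
  25. access V: HIT. Next use of V: step 27. Cache: [V K D Z]
  26. access K: HIT. Next use of K: step 29. Cache: [V K D Z]
  27. access V: HIT. Next use of V: step 28. Cache: [V K D Z]
  28. access V: HIT. Next use of V: never. Cache: [V K D Z]
  29. access K: HIT. Next use of K: step 30. Cache: [V K D Z]
  30. access K: HIT. Next use of K: never. Cache: [V K D Z]
  31. access Z: HIT. Next use of Z: never. Cache: [V K D Z]
Total: 25 hits, 6 misses, 2 evictions

Answer: 2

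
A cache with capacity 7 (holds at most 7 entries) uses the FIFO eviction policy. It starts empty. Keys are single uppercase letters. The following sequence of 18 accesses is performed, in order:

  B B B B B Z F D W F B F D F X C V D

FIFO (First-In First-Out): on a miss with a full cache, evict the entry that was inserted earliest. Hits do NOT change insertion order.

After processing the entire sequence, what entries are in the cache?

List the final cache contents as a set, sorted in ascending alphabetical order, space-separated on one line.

FIFO simulation (capacity=7):
  1. access B: MISS. Cache (old->new): [B]
  2. access B: HIT. Cache (old->new): [B]
  3. access B: HIT. Cache (old->new): [B]
  4. access B: HIT. Cache (old->new): [B]
  5. access B: HIT. Cache (old->new): [B]
  6. access Z: MISS. Cache (old->new): [B Z]
  7. access F: MISS. Cache (old->new): [B Z F]
  8. access D: MISS. Cache (old->new): [B Z F D]
  9. access W: MISS. Cache (old->new): [B Z F D W]
  10. access F: HIT. Cache (old->new): [B Z F D W]
  11. access B: HIT. Cache (old->new): [B Z F D W]
  12. access F: HIT. Cache (old->new): [B Z F D W]
  13. access D: HIT. Cache (old->new): [B Z F D W]
  14. access F: HIT. Cache (old->new): [B Z F D W]
  15. access X: MISS. Cache (old->new): [B Z F D W X]
  16. access C: MISS. Cache (old->new): [B Z F D W X C]
  17. access V: MISS, evict B. Cache (old->new): [Z F D W X C V]
  18. access D: HIT. Cache (old->new): [Z F D W X C V]
Total: 10 hits, 8 misses, 1 evictions

Answer: C D F V W X Z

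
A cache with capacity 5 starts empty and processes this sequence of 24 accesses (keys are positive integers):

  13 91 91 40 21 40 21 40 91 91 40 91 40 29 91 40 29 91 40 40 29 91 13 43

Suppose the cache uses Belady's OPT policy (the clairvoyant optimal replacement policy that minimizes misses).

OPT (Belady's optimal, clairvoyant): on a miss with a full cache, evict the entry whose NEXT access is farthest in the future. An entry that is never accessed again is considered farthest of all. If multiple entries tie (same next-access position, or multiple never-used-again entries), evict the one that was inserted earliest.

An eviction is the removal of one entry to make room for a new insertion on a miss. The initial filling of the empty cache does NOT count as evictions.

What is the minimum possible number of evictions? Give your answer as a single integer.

OPT (Belady) simulation (capacity=5):
  1. access 13: MISS. Cache: [13]
  2. access 91: MISS. Cache: [13 91]
  3. access 91: HIT. Next use of 91: step 9. Cache: [13 91]
  4. access 40: MISS. Cache: [13 91 40]
  5. access 21: MISS. Cache: [13 91 40 21]
  6. access 40: HIT. Next use of 40: step 8. Cache: [13 91 40 21]
  7. access 21: HIT. Next use of 21: never. Cache: [13 91 40 21]
  8. access 40: HIT. Next use of 40: step 11. Cache: [13 91 40 21]
  9. access 91: HIT. Next use of 91: step 10. Cache: [13 91 40 21]
  10. access 91: HIT. Next use of 91: step 12. Cache: [13 91 40 21]
  11. access 40: HIT. Next use of 40: step 13. Cache: [13 91 40 21]
  12. access 91: HIT. Next use of 91: step 15. Cache: [13 91 40 21]
  13. access 40: HIT. Next use of 40: step 16. Cache: [13 91 40 21]
  14. access 29: MISS. Cache: [13 91 40 21 29]
  15. access 91: HIT. Next use of 91: step 18. Cache: [13 91 40 21 29]
  16. access 40: HIT. Next use of 40: step 19. Cache: [13 91 40 21 29]
  17. access 29: HIT. Next use of 29: step 21. Cache: [13 91 40 21 29]
  18. access 91: HIT. Next use of 91: step 22. Cache: [13 91 40 21 29]
  19. access 40: HIT. Next use of 40: step 20. Cache: [13 91 40 21 29]
  20. access 40: HIT. Next use of 40: never. Cache: [13 91 40 21 29]
  21. access 29: HIT. Next use of 29: never. Cache: [13 91 40 21 29]
  22. access 91: HIT. Next use of 91: never. Cache: [13 91 40 21 29]
  23. access 13: HIT. Next use of 13: never. Cache: [13 91 40 21 29]
  24. access 43: MISS, evict 13 (next use: never). Cache: [91 40 21 29 43]
Total: 18 hits, 6 misses, 1 evictions

Answer: 1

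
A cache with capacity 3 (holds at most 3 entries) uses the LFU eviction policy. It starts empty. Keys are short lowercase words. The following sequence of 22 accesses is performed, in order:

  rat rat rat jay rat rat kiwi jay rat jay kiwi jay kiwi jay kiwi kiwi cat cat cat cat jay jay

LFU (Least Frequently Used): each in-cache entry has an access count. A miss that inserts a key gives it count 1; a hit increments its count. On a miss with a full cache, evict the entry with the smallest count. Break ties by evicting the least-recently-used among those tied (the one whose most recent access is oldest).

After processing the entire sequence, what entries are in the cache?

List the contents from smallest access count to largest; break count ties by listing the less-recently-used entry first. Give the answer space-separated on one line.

LFU simulation (capacity=3):
  1. access rat: MISS. Cache: [rat(c=1)]
  2. access rat: HIT, count now 2. Cache: [rat(c=2)]
  3. access rat: HIT, count now 3. Cache: [rat(c=3)]
  4. access jay: MISS. Cache: [jay(c=1) rat(c=3)]
  5. access rat: HIT, count now 4. Cache: [jay(c=1) rat(c=4)]
  6. access rat: HIT, count now 5. Cache: [jay(c=1) rat(c=5)]
  7. access kiwi: MISS. Cache: [jay(c=1) kiwi(c=1) rat(c=5)]
  8. access jay: HIT, count now 2. Cache: [kiwi(c=1) jay(c=2) rat(c=5)]
  9. access rat: HIT, count now 6. Cache: [kiwi(c=1) jay(c=2) rat(c=6)]
  10. access jay: HIT, count now 3. Cache: [kiwi(c=1) jay(c=3) rat(c=6)]
  11. access kiwi: HIT, count now 2. Cache: [kiwi(c=2) jay(c=3) rat(c=6)]
  12. access jay: HIT, count now 4. Cache: [kiwi(c=2) jay(c=4) rat(c=6)]
  13. access kiwi: HIT, count now 3. Cache: [kiwi(c=3) jay(c=4) rat(c=6)]
  14. access jay: HIT, count now 5. Cache: [kiwi(c=3) jay(c=5) rat(c=6)]
  15. access kiwi: HIT, count now 4. Cache: [kiwi(c=4) jay(c=5) rat(c=6)]
  16. access kiwi: HIT, count now 5. Cache: [jay(c=5) kiwi(c=5) rat(c=6)]
  17. access cat: MISS, evict jay(c=5). Cache: [cat(c=1) kiwi(c=5) rat(c=6)]
  18. access cat: HIT, count now 2. Cache: [cat(c=2) kiwi(c=5) rat(c=6)]
  19. access cat: HIT, count now 3. Cache: [cat(c=3) kiwi(c=5) rat(c=6)]
  20. access cat: HIT, count now 4. Cache: [cat(c=4) kiwi(c=5) rat(c=6)]
  21. access jay: MISS, evict cat(c=4). Cache: [jay(c=1) kiwi(c=5) rat(c=6)]
  22. access jay: HIT, count now 2. Cache: [jay(c=2) kiwi(c=5) rat(c=6)]
Total: 17 hits, 5 misses, 2 evictions

Answer: jay kiwi rat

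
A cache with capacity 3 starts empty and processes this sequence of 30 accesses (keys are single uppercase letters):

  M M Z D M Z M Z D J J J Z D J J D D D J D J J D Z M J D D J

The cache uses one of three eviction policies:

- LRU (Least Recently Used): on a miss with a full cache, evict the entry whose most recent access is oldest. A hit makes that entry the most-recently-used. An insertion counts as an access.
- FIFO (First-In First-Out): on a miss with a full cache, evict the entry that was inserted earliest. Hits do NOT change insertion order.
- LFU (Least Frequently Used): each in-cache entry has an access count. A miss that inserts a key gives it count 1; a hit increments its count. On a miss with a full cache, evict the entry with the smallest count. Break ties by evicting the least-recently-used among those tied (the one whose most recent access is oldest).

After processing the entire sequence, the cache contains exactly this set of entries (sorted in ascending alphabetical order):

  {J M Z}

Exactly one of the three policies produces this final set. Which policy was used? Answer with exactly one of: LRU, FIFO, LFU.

Answer: LFU

Derivation:
Simulating under each policy and comparing final sets:
  LRU: final set = {D J M} -> differs
  FIFO: final set = {D J M} -> differs
  LFU: final set = {J M Z} -> MATCHES target
Only LFU produces the target set.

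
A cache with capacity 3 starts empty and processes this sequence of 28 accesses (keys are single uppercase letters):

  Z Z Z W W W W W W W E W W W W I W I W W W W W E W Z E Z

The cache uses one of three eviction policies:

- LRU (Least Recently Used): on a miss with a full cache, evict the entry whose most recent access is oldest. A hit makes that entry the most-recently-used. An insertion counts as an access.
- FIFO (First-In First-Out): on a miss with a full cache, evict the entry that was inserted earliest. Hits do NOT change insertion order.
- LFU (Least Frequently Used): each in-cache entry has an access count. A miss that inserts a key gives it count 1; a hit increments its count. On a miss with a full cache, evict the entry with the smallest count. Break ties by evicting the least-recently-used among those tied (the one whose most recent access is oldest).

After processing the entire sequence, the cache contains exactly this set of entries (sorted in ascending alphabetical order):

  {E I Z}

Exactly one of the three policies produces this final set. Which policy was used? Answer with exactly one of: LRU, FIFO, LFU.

Simulating under each policy and comparing final sets:
  LRU: final set = {E W Z} -> differs
  FIFO: final set = {E I Z} -> MATCHES target
  LFU: final set = {E W Z} -> differs
Only FIFO produces the target set.

Answer: FIFO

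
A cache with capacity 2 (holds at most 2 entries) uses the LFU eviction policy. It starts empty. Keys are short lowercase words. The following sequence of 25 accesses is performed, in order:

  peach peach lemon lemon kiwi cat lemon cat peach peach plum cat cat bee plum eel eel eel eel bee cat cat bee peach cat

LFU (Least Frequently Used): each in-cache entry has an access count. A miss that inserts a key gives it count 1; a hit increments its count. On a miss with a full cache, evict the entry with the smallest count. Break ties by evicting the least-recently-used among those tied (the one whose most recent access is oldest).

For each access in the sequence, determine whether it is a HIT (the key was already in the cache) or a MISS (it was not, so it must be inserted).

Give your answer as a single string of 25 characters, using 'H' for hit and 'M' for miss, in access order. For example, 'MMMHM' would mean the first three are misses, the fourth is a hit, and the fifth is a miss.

LFU simulation (capacity=2):
  1. access peach: MISS. Cache: [peach(c=1)]
  2. access peach: HIT, count now 2. Cache: [peach(c=2)]
  3. access lemon: MISS. Cache: [lemon(c=1) peach(c=2)]
  4. access lemon: HIT, count now 2. Cache: [peach(c=2) lemon(c=2)]
  5. access kiwi: MISS, evict peach(c=2). Cache: [kiwi(c=1) lemon(c=2)]
  6. access cat: MISS, evict kiwi(c=1). Cache: [cat(c=1) lemon(c=2)]
  7. access lemon: HIT, count now 3. Cache: [cat(c=1) lemon(c=3)]
  8. access cat: HIT, count now 2. Cache: [cat(c=2) lemon(c=3)]
  9. access peach: MISS, evict cat(c=2). Cache: [peach(c=1) lemon(c=3)]
  10. access peach: HIT, count now 2. Cache: [peach(c=2) lemon(c=3)]
  11. access plum: MISS, evict peach(c=2). Cache: [plum(c=1) lemon(c=3)]
  12. access cat: MISS, evict plum(c=1). Cache: [cat(c=1) lemon(c=3)]
  13. access cat: HIT, count now 2. Cache: [cat(c=2) lemon(c=3)]
  14. access bee: MISS, evict cat(c=2). Cache: [bee(c=1) lemon(c=3)]
  15. access plum: MISS, evict bee(c=1). Cache: [plum(c=1) lemon(c=3)]
  16. access eel: MISS, evict plum(c=1). Cache: [eel(c=1) lemon(c=3)]
  17. access eel: HIT, count now 2. Cache: [eel(c=2) lemon(c=3)]
  18. access eel: HIT, count now 3. Cache: [lemon(c=3) eel(c=3)]
  19. access eel: HIT, count now 4. Cache: [lemon(c=3) eel(c=4)]
  20. access bee: MISS, evict lemon(c=3). Cache: [bee(c=1) eel(c=4)]
  21. access cat: MISS, evict bee(c=1). Cache: [cat(c=1) eel(c=4)]
  22. access cat: HIT, count now 2. Cache: [cat(c=2) eel(c=4)]
  23. access bee: MISS, evict cat(c=2). Cache: [bee(c=1) eel(c=4)]
  24. access peach: MISS, evict bee(c=1). Cache: [peach(c=1) eel(c=4)]
  25. access cat: MISS, evict peach(c=1). Cache: [cat(c=1) eel(c=4)]
Total: 10 hits, 15 misses, 13 evictions

Answer: MHMHMMHHMHMMHMMMHHHMMHMMM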